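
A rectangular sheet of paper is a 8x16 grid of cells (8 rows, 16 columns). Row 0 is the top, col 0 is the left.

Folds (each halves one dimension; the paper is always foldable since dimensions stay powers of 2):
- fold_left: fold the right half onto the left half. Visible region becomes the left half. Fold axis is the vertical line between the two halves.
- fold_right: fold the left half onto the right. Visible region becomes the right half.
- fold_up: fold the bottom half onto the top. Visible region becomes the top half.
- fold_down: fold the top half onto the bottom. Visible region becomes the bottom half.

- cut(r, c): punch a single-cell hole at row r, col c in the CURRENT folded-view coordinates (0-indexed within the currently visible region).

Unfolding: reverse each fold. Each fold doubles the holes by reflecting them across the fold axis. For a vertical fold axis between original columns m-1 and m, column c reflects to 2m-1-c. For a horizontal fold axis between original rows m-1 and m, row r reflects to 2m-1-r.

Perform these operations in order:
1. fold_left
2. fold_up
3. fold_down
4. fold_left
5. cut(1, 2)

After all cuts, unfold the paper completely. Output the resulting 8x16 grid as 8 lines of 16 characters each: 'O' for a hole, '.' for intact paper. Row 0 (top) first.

Answer: ..O..O....O..O..
................
................
..O..O....O..O..
..O..O....O..O..
................
................
..O..O....O..O..

Derivation:
Op 1 fold_left: fold axis v@8; visible region now rows[0,8) x cols[0,8) = 8x8
Op 2 fold_up: fold axis h@4; visible region now rows[0,4) x cols[0,8) = 4x8
Op 3 fold_down: fold axis h@2; visible region now rows[2,4) x cols[0,8) = 2x8
Op 4 fold_left: fold axis v@4; visible region now rows[2,4) x cols[0,4) = 2x4
Op 5 cut(1, 2): punch at orig (3,2); cuts so far [(3, 2)]; region rows[2,4) x cols[0,4) = 2x4
Unfold 1 (reflect across v@4): 2 holes -> [(3, 2), (3, 5)]
Unfold 2 (reflect across h@2): 4 holes -> [(0, 2), (0, 5), (3, 2), (3, 5)]
Unfold 3 (reflect across h@4): 8 holes -> [(0, 2), (0, 5), (3, 2), (3, 5), (4, 2), (4, 5), (7, 2), (7, 5)]
Unfold 4 (reflect across v@8): 16 holes -> [(0, 2), (0, 5), (0, 10), (0, 13), (3, 2), (3, 5), (3, 10), (3, 13), (4, 2), (4, 5), (4, 10), (4, 13), (7, 2), (7, 5), (7, 10), (7, 13)]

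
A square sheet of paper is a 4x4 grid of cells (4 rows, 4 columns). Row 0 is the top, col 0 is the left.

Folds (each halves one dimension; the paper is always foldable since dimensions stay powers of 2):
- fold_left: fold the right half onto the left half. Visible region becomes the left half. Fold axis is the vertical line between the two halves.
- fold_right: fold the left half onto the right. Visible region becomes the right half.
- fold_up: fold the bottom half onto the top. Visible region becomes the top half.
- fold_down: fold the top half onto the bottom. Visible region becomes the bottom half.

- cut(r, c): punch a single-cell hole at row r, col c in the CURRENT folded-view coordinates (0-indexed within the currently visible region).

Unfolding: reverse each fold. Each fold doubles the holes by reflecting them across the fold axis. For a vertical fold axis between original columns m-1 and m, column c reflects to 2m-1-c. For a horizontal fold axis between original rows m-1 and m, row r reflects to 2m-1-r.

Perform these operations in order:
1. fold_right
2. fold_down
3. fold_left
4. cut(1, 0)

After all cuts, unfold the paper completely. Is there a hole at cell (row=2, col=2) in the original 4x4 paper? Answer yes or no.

Answer: no

Derivation:
Op 1 fold_right: fold axis v@2; visible region now rows[0,4) x cols[2,4) = 4x2
Op 2 fold_down: fold axis h@2; visible region now rows[2,4) x cols[2,4) = 2x2
Op 3 fold_left: fold axis v@3; visible region now rows[2,4) x cols[2,3) = 2x1
Op 4 cut(1, 0): punch at orig (3,2); cuts so far [(3, 2)]; region rows[2,4) x cols[2,3) = 2x1
Unfold 1 (reflect across v@3): 2 holes -> [(3, 2), (3, 3)]
Unfold 2 (reflect across h@2): 4 holes -> [(0, 2), (0, 3), (3, 2), (3, 3)]
Unfold 3 (reflect across v@2): 8 holes -> [(0, 0), (0, 1), (0, 2), (0, 3), (3, 0), (3, 1), (3, 2), (3, 3)]
Holes: [(0, 0), (0, 1), (0, 2), (0, 3), (3, 0), (3, 1), (3, 2), (3, 3)]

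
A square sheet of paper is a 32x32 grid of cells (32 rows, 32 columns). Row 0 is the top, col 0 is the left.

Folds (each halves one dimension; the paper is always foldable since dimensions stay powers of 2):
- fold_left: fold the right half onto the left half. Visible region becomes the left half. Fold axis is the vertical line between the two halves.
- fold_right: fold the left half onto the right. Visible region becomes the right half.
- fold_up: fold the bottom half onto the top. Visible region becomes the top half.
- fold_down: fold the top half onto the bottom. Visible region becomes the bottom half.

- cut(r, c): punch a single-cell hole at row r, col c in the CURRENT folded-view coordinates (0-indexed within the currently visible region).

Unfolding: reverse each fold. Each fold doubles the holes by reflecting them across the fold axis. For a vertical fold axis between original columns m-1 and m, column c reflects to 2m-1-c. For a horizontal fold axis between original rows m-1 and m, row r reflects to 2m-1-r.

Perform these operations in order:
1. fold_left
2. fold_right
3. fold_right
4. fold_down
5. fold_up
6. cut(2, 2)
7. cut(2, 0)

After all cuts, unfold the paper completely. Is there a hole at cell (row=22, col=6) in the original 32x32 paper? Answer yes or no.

Answer: no

Derivation:
Op 1 fold_left: fold axis v@16; visible region now rows[0,32) x cols[0,16) = 32x16
Op 2 fold_right: fold axis v@8; visible region now rows[0,32) x cols[8,16) = 32x8
Op 3 fold_right: fold axis v@12; visible region now rows[0,32) x cols[12,16) = 32x4
Op 4 fold_down: fold axis h@16; visible region now rows[16,32) x cols[12,16) = 16x4
Op 5 fold_up: fold axis h@24; visible region now rows[16,24) x cols[12,16) = 8x4
Op 6 cut(2, 2): punch at orig (18,14); cuts so far [(18, 14)]; region rows[16,24) x cols[12,16) = 8x4
Op 7 cut(2, 0): punch at orig (18,12); cuts so far [(18, 12), (18, 14)]; region rows[16,24) x cols[12,16) = 8x4
Unfold 1 (reflect across h@24): 4 holes -> [(18, 12), (18, 14), (29, 12), (29, 14)]
Unfold 2 (reflect across h@16): 8 holes -> [(2, 12), (2, 14), (13, 12), (13, 14), (18, 12), (18, 14), (29, 12), (29, 14)]
Unfold 3 (reflect across v@12): 16 holes -> [(2, 9), (2, 11), (2, 12), (2, 14), (13, 9), (13, 11), (13, 12), (13, 14), (18, 9), (18, 11), (18, 12), (18, 14), (29, 9), (29, 11), (29, 12), (29, 14)]
Unfold 4 (reflect across v@8): 32 holes -> [(2, 1), (2, 3), (2, 4), (2, 6), (2, 9), (2, 11), (2, 12), (2, 14), (13, 1), (13, 3), (13, 4), (13, 6), (13, 9), (13, 11), (13, 12), (13, 14), (18, 1), (18, 3), (18, 4), (18, 6), (18, 9), (18, 11), (18, 12), (18, 14), (29, 1), (29, 3), (29, 4), (29, 6), (29, 9), (29, 11), (29, 12), (29, 14)]
Unfold 5 (reflect across v@16): 64 holes -> [(2, 1), (2, 3), (2, 4), (2, 6), (2, 9), (2, 11), (2, 12), (2, 14), (2, 17), (2, 19), (2, 20), (2, 22), (2, 25), (2, 27), (2, 28), (2, 30), (13, 1), (13, 3), (13, 4), (13, 6), (13, 9), (13, 11), (13, 12), (13, 14), (13, 17), (13, 19), (13, 20), (13, 22), (13, 25), (13, 27), (13, 28), (13, 30), (18, 1), (18, 3), (18, 4), (18, 6), (18, 9), (18, 11), (18, 12), (18, 14), (18, 17), (18, 19), (18, 20), (18, 22), (18, 25), (18, 27), (18, 28), (18, 30), (29, 1), (29, 3), (29, 4), (29, 6), (29, 9), (29, 11), (29, 12), (29, 14), (29, 17), (29, 19), (29, 20), (29, 22), (29, 25), (29, 27), (29, 28), (29, 30)]
Holes: [(2, 1), (2, 3), (2, 4), (2, 6), (2, 9), (2, 11), (2, 12), (2, 14), (2, 17), (2, 19), (2, 20), (2, 22), (2, 25), (2, 27), (2, 28), (2, 30), (13, 1), (13, 3), (13, 4), (13, 6), (13, 9), (13, 11), (13, 12), (13, 14), (13, 17), (13, 19), (13, 20), (13, 22), (13, 25), (13, 27), (13, 28), (13, 30), (18, 1), (18, 3), (18, 4), (18, 6), (18, 9), (18, 11), (18, 12), (18, 14), (18, 17), (18, 19), (18, 20), (18, 22), (18, 25), (18, 27), (18, 28), (18, 30), (29, 1), (29, 3), (29, 4), (29, 6), (29, 9), (29, 11), (29, 12), (29, 14), (29, 17), (29, 19), (29, 20), (29, 22), (29, 25), (29, 27), (29, 28), (29, 30)]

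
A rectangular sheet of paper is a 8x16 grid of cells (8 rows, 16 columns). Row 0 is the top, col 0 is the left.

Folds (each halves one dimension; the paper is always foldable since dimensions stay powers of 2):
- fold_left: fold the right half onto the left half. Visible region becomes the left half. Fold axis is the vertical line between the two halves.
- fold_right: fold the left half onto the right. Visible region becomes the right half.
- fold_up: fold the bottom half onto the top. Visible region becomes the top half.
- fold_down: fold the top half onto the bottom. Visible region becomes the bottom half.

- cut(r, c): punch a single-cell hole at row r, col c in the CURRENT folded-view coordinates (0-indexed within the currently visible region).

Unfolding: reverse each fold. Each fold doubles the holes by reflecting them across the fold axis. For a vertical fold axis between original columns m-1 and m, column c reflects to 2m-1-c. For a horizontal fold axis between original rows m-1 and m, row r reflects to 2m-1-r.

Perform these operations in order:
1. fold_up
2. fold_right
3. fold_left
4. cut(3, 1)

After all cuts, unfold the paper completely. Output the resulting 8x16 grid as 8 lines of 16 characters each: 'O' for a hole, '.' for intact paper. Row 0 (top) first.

Op 1 fold_up: fold axis h@4; visible region now rows[0,4) x cols[0,16) = 4x16
Op 2 fold_right: fold axis v@8; visible region now rows[0,4) x cols[8,16) = 4x8
Op 3 fold_left: fold axis v@12; visible region now rows[0,4) x cols[8,12) = 4x4
Op 4 cut(3, 1): punch at orig (3,9); cuts so far [(3, 9)]; region rows[0,4) x cols[8,12) = 4x4
Unfold 1 (reflect across v@12): 2 holes -> [(3, 9), (3, 14)]
Unfold 2 (reflect across v@8): 4 holes -> [(3, 1), (3, 6), (3, 9), (3, 14)]
Unfold 3 (reflect across h@4): 8 holes -> [(3, 1), (3, 6), (3, 9), (3, 14), (4, 1), (4, 6), (4, 9), (4, 14)]

Answer: ................
................
................
.O....O..O....O.
.O....O..O....O.
................
................
................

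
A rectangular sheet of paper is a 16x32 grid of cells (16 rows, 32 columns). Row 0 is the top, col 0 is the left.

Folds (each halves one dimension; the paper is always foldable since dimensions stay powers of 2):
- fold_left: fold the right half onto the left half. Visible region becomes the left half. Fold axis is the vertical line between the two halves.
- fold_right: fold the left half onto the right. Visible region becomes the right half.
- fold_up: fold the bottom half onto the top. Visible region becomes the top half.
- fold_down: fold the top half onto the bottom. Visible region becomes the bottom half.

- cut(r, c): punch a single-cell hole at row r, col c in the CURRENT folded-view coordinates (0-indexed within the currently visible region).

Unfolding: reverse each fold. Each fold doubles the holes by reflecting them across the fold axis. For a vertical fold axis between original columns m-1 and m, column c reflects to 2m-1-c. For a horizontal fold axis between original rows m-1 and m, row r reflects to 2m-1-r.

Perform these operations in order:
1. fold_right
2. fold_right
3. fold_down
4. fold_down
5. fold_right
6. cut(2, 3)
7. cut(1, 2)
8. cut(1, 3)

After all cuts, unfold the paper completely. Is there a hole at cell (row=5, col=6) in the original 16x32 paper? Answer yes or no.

Op 1 fold_right: fold axis v@16; visible region now rows[0,16) x cols[16,32) = 16x16
Op 2 fold_right: fold axis v@24; visible region now rows[0,16) x cols[24,32) = 16x8
Op 3 fold_down: fold axis h@8; visible region now rows[8,16) x cols[24,32) = 8x8
Op 4 fold_down: fold axis h@12; visible region now rows[12,16) x cols[24,32) = 4x8
Op 5 fold_right: fold axis v@28; visible region now rows[12,16) x cols[28,32) = 4x4
Op 6 cut(2, 3): punch at orig (14,31); cuts so far [(14, 31)]; region rows[12,16) x cols[28,32) = 4x4
Op 7 cut(1, 2): punch at orig (13,30); cuts so far [(13, 30), (14, 31)]; region rows[12,16) x cols[28,32) = 4x4
Op 8 cut(1, 3): punch at orig (13,31); cuts so far [(13, 30), (13, 31), (14, 31)]; region rows[12,16) x cols[28,32) = 4x4
Unfold 1 (reflect across v@28): 6 holes -> [(13, 24), (13, 25), (13, 30), (13, 31), (14, 24), (14, 31)]
Unfold 2 (reflect across h@12): 12 holes -> [(9, 24), (9, 31), (10, 24), (10, 25), (10, 30), (10, 31), (13, 24), (13, 25), (13, 30), (13, 31), (14, 24), (14, 31)]
Unfold 3 (reflect across h@8): 24 holes -> [(1, 24), (1, 31), (2, 24), (2, 25), (2, 30), (2, 31), (5, 24), (5, 25), (5, 30), (5, 31), (6, 24), (6, 31), (9, 24), (9, 31), (10, 24), (10, 25), (10, 30), (10, 31), (13, 24), (13, 25), (13, 30), (13, 31), (14, 24), (14, 31)]
Unfold 4 (reflect across v@24): 48 holes -> [(1, 16), (1, 23), (1, 24), (1, 31), (2, 16), (2, 17), (2, 22), (2, 23), (2, 24), (2, 25), (2, 30), (2, 31), (5, 16), (5, 17), (5, 22), (5, 23), (5, 24), (5, 25), (5, 30), (5, 31), (6, 16), (6, 23), (6, 24), (6, 31), (9, 16), (9, 23), (9, 24), (9, 31), (10, 16), (10, 17), (10, 22), (10, 23), (10, 24), (10, 25), (10, 30), (10, 31), (13, 16), (13, 17), (13, 22), (13, 23), (13, 24), (13, 25), (13, 30), (13, 31), (14, 16), (14, 23), (14, 24), (14, 31)]
Unfold 5 (reflect across v@16): 96 holes -> [(1, 0), (1, 7), (1, 8), (1, 15), (1, 16), (1, 23), (1, 24), (1, 31), (2, 0), (2, 1), (2, 6), (2, 7), (2, 8), (2, 9), (2, 14), (2, 15), (2, 16), (2, 17), (2, 22), (2, 23), (2, 24), (2, 25), (2, 30), (2, 31), (5, 0), (5, 1), (5, 6), (5, 7), (5, 8), (5, 9), (5, 14), (5, 15), (5, 16), (5, 17), (5, 22), (5, 23), (5, 24), (5, 25), (5, 30), (5, 31), (6, 0), (6, 7), (6, 8), (6, 15), (6, 16), (6, 23), (6, 24), (6, 31), (9, 0), (9, 7), (9, 8), (9, 15), (9, 16), (9, 23), (9, 24), (9, 31), (10, 0), (10, 1), (10, 6), (10, 7), (10, 8), (10, 9), (10, 14), (10, 15), (10, 16), (10, 17), (10, 22), (10, 23), (10, 24), (10, 25), (10, 30), (10, 31), (13, 0), (13, 1), (13, 6), (13, 7), (13, 8), (13, 9), (13, 14), (13, 15), (13, 16), (13, 17), (13, 22), (13, 23), (13, 24), (13, 25), (13, 30), (13, 31), (14, 0), (14, 7), (14, 8), (14, 15), (14, 16), (14, 23), (14, 24), (14, 31)]
Holes: [(1, 0), (1, 7), (1, 8), (1, 15), (1, 16), (1, 23), (1, 24), (1, 31), (2, 0), (2, 1), (2, 6), (2, 7), (2, 8), (2, 9), (2, 14), (2, 15), (2, 16), (2, 17), (2, 22), (2, 23), (2, 24), (2, 25), (2, 30), (2, 31), (5, 0), (5, 1), (5, 6), (5, 7), (5, 8), (5, 9), (5, 14), (5, 15), (5, 16), (5, 17), (5, 22), (5, 23), (5, 24), (5, 25), (5, 30), (5, 31), (6, 0), (6, 7), (6, 8), (6, 15), (6, 16), (6, 23), (6, 24), (6, 31), (9, 0), (9, 7), (9, 8), (9, 15), (9, 16), (9, 23), (9, 24), (9, 31), (10, 0), (10, 1), (10, 6), (10, 7), (10, 8), (10, 9), (10, 14), (10, 15), (10, 16), (10, 17), (10, 22), (10, 23), (10, 24), (10, 25), (10, 30), (10, 31), (13, 0), (13, 1), (13, 6), (13, 7), (13, 8), (13, 9), (13, 14), (13, 15), (13, 16), (13, 17), (13, 22), (13, 23), (13, 24), (13, 25), (13, 30), (13, 31), (14, 0), (14, 7), (14, 8), (14, 15), (14, 16), (14, 23), (14, 24), (14, 31)]

Answer: yes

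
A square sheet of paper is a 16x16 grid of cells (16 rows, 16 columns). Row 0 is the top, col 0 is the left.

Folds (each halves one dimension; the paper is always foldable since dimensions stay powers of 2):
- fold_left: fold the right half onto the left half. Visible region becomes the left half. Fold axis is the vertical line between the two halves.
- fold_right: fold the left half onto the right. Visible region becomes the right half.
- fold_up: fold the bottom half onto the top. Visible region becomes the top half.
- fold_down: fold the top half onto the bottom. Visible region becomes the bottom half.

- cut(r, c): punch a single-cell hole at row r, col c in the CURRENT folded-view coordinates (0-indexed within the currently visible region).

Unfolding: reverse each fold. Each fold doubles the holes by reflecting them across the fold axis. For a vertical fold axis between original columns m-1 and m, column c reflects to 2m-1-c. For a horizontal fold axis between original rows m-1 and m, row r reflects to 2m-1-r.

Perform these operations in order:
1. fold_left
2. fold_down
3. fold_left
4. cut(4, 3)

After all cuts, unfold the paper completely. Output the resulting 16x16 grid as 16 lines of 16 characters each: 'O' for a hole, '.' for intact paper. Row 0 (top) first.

Op 1 fold_left: fold axis v@8; visible region now rows[0,16) x cols[0,8) = 16x8
Op 2 fold_down: fold axis h@8; visible region now rows[8,16) x cols[0,8) = 8x8
Op 3 fold_left: fold axis v@4; visible region now rows[8,16) x cols[0,4) = 8x4
Op 4 cut(4, 3): punch at orig (12,3); cuts so far [(12, 3)]; region rows[8,16) x cols[0,4) = 8x4
Unfold 1 (reflect across v@4): 2 holes -> [(12, 3), (12, 4)]
Unfold 2 (reflect across h@8): 4 holes -> [(3, 3), (3, 4), (12, 3), (12, 4)]
Unfold 3 (reflect across v@8): 8 holes -> [(3, 3), (3, 4), (3, 11), (3, 12), (12, 3), (12, 4), (12, 11), (12, 12)]

Answer: ................
................
................
...OO......OO...
................
................
................
................
................
................
................
................
...OO......OO...
................
................
................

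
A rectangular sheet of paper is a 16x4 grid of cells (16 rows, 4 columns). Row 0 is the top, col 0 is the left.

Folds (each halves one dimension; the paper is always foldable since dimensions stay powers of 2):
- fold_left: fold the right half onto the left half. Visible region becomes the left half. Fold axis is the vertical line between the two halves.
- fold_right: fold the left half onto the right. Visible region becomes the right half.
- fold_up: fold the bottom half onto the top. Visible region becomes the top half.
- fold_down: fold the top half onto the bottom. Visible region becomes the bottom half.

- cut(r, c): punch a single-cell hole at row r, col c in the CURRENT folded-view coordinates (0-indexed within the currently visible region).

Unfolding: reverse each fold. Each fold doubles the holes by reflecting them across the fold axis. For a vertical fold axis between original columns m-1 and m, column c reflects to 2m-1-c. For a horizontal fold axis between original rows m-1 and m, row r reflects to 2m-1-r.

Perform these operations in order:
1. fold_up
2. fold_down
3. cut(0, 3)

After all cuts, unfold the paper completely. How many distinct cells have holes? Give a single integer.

Op 1 fold_up: fold axis h@8; visible region now rows[0,8) x cols[0,4) = 8x4
Op 2 fold_down: fold axis h@4; visible region now rows[4,8) x cols[0,4) = 4x4
Op 3 cut(0, 3): punch at orig (4,3); cuts so far [(4, 3)]; region rows[4,8) x cols[0,4) = 4x4
Unfold 1 (reflect across h@4): 2 holes -> [(3, 3), (4, 3)]
Unfold 2 (reflect across h@8): 4 holes -> [(3, 3), (4, 3), (11, 3), (12, 3)]

Answer: 4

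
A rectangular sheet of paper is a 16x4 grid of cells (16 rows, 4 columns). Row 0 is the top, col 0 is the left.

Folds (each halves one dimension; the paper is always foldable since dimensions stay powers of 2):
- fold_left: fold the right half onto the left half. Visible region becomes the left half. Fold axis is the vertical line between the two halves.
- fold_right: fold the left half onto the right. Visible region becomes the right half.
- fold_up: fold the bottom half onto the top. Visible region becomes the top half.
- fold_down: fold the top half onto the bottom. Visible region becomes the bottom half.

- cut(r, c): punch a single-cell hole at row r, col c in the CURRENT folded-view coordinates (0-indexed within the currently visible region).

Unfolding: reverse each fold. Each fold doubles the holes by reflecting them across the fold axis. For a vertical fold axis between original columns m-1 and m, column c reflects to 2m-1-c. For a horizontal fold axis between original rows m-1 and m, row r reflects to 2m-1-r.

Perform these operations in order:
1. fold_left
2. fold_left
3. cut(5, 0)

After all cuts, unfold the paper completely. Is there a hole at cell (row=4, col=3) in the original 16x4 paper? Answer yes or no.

Op 1 fold_left: fold axis v@2; visible region now rows[0,16) x cols[0,2) = 16x2
Op 2 fold_left: fold axis v@1; visible region now rows[0,16) x cols[0,1) = 16x1
Op 3 cut(5, 0): punch at orig (5,0); cuts so far [(5, 0)]; region rows[0,16) x cols[0,1) = 16x1
Unfold 1 (reflect across v@1): 2 holes -> [(5, 0), (5, 1)]
Unfold 2 (reflect across v@2): 4 holes -> [(5, 0), (5, 1), (5, 2), (5, 3)]
Holes: [(5, 0), (5, 1), (5, 2), (5, 3)]

Answer: no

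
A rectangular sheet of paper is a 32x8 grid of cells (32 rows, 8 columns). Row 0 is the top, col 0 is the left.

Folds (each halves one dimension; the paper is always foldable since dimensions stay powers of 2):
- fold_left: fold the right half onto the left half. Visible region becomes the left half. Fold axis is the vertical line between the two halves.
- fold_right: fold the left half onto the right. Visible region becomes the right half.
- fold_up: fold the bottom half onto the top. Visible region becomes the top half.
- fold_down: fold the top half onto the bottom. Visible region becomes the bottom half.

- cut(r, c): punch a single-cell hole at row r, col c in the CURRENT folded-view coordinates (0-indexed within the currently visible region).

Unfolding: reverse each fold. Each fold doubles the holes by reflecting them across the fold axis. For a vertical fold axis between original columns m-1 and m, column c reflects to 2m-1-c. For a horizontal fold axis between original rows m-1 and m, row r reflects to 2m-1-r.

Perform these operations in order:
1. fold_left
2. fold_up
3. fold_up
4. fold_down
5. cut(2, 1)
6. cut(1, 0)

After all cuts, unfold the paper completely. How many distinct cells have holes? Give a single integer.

Op 1 fold_left: fold axis v@4; visible region now rows[0,32) x cols[0,4) = 32x4
Op 2 fold_up: fold axis h@16; visible region now rows[0,16) x cols[0,4) = 16x4
Op 3 fold_up: fold axis h@8; visible region now rows[0,8) x cols[0,4) = 8x4
Op 4 fold_down: fold axis h@4; visible region now rows[4,8) x cols[0,4) = 4x4
Op 5 cut(2, 1): punch at orig (6,1); cuts so far [(6, 1)]; region rows[4,8) x cols[0,4) = 4x4
Op 6 cut(1, 0): punch at orig (5,0); cuts so far [(5, 0), (6, 1)]; region rows[4,8) x cols[0,4) = 4x4
Unfold 1 (reflect across h@4): 4 holes -> [(1, 1), (2, 0), (5, 0), (6, 1)]
Unfold 2 (reflect across h@8): 8 holes -> [(1, 1), (2, 0), (5, 0), (6, 1), (9, 1), (10, 0), (13, 0), (14, 1)]
Unfold 3 (reflect across h@16): 16 holes -> [(1, 1), (2, 0), (5, 0), (6, 1), (9, 1), (10, 0), (13, 0), (14, 1), (17, 1), (18, 0), (21, 0), (22, 1), (25, 1), (26, 0), (29, 0), (30, 1)]
Unfold 4 (reflect across v@4): 32 holes -> [(1, 1), (1, 6), (2, 0), (2, 7), (5, 0), (5, 7), (6, 1), (6, 6), (9, 1), (9, 6), (10, 0), (10, 7), (13, 0), (13, 7), (14, 1), (14, 6), (17, 1), (17, 6), (18, 0), (18, 7), (21, 0), (21, 7), (22, 1), (22, 6), (25, 1), (25, 6), (26, 0), (26, 7), (29, 0), (29, 7), (30, 1), (30, 6)]

Answer: 32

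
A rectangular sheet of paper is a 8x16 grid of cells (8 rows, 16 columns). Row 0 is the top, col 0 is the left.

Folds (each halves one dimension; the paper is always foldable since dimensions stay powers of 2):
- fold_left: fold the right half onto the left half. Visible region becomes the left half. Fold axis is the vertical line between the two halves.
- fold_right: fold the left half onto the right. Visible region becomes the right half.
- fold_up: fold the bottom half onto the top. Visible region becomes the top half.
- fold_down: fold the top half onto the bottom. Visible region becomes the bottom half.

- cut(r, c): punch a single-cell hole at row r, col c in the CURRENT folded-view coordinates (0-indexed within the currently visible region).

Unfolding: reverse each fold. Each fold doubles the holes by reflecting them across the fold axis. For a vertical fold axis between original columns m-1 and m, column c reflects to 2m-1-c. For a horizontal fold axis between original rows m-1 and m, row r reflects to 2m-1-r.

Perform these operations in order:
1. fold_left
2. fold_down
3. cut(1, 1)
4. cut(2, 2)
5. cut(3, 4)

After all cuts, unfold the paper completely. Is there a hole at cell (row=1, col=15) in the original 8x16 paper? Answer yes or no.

Answer: no

Derivation:
Op 1 fold_left: fold axis v@8; visible region now rows[0,8) x cols[0,8) = 8x8
Op 2 fold_down: fold axis h@4; visible region now rows[4,8) x cols[0,8) = 4x8
Op 3 cut(1, 1): punch at orig (5,1); cuts so far [(5, 1)]; region rows[4,8) x cols[0,8) = 4x8
Op 4 cut(2, 2): punch at orig (6,2); cuts so far [(5, 1), (6, 2)]; region rows[4,8) x cols[0,8) = 4x8
Op 5 cut(3, 4): punch at orig (7,4); cuts so far [(5, 1), (6, 2), (7, 4)]; region rows[4,8) x cols[0,8) = 4x8
Unfold 1 (reflect across h@4): 6 holes -> [(0, 4), (1, 2), (2, 1), (5, 1), (6, 2), (7, 4)]
Unfold 2 (reflect across v@8): 12 holes -> [(0, 4), (0, 11), (1, 2), (1, 13), (2, 1), (2, 14), (5, 1), (5, 14), (6, 2), (6, 13), (7, 4), (7, 11)]
Holes: [(0, 4), (0, 11), (1, 2), (1, 13), (2, 1), (2, 14), (5, 1), (5, 14), (6, 2), (6, 13), (7, 4), (7, 11)]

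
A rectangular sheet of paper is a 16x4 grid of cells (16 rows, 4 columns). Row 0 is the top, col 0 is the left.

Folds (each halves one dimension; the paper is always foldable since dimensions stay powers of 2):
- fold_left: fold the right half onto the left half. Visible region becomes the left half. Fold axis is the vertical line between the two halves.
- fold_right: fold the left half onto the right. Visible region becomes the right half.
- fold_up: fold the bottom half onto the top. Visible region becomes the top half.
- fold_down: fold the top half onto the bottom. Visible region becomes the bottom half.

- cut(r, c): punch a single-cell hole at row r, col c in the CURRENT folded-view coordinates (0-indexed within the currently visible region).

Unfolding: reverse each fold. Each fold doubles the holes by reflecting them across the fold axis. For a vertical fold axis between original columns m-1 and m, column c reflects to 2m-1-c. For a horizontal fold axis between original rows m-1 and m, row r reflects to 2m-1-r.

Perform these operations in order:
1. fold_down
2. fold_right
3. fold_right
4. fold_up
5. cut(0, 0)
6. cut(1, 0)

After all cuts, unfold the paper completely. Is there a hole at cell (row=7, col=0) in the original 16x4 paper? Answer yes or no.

Op 1 fold_down: fold axis h@8; visible region now rows[8,16) x cols[0,4) = 8x4
Op 2 fold_right: fold axis v@2; visible region now rows[8,16) x cols[2,4) = 8x2
Op 3 fold_right: fold axis v@3; visible region now rows[8,16) x cols[3,4) = 8x1
Op 4 fold_up: fold axis h@12; visible region now rows[8,12) x cols[3,4) = 4x1
Op 5 cut(0, 0): punch at orig (8,3); cuts so far [(8, 3)]; region rows[8,12) x cols[3,4) = 4x1
Op 6 cut(1, 0): punch at orig (9,3); cuts so far [(8, 3), (9, 3)]; region rows[8,12) x cols[3,4) = 4x1
Unfold 1 (reflect across h@12): 4 holes -> [(8, 3), (9, 3), (14, 3), (15, 3)]
Unfold 2 (reflect across v@3): 8 holes -> [(8, 2), (8, 3), (9, 2), (9, 3), (14, 2), (14, 3), (15, 2), (15, 3)]
Unfold 3 (reflect across v@2): 16 holes -> [(8, 0), (8, 1), (8, 2), (8, 3), (9, 0), (9, 1), (9, 2), (9, 3), (14, 0), (14, 1), (14, 2), (14, 3), (15, 0), (15, 1), (15, 2), (15, 3)]
Unfold 4 (reflect across h@8): 32 holes -> [(0, 0), (0, 1), (0, 2), (0, 3), (1, 0), (1, 1), (1, 2), (1, 3), (6, 0), (6, 1), (6, 2), (6, 3), (7, 0), (7, 1), (7, 2), (7, 3), (8, 0), (8, 1), (8, 2), (8, 3), (9, 0), (9, 1), (9, 2), (9, 3), (14, 0), (14, 1), (14, 2), (14, 3), (15, 0), (15, 1), (15, 2), (15, 3)]
Holes: [(0, 0), (0, 1), (0, 2), (0, 3), (1, 0), (1, 1), (1, 2), (1, 3), (6, 0), (6, 1), (6, 2), (6, 3), (7, 0), (7, 1), (7, 2), (7, 3), (8, 0), (8, 1), (8, 2), (8, 3), (9, 0), (9, 1), (9, 2), (9, 3), (14, 0), (14, 1), (14, 2), (14, 3), (15, 0), (15, 1), (15, 2), (15, 3)]

Answer: yes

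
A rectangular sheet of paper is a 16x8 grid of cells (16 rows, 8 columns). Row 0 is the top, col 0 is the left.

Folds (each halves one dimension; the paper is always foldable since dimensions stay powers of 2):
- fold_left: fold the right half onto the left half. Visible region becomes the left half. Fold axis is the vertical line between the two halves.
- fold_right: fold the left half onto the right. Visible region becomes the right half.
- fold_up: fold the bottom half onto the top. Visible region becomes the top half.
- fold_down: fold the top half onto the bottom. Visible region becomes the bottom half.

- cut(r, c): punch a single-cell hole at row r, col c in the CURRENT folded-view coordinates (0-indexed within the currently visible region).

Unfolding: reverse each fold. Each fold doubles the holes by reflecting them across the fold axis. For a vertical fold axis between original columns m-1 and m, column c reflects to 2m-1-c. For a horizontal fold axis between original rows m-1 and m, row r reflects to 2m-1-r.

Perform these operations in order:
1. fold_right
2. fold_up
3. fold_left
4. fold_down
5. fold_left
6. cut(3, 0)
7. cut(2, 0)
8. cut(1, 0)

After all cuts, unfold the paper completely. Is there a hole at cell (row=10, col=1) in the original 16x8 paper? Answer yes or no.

Answer: yes

Derivation:
Op 1 fold_right: fold axis v@4; visible region now rows[0,16) x cols[4,8) = 16x4
Op 2 fold_up: fold axis h@8; visible region now rows[0,8) x cols[4,8) = 8x4
Op 3 fold_left: fold axis v@6; visible region now rows[0,8) x cols[4,6) = 8x2
Op 4 fold_down: fold axis h@4; visible region now rows[4,8) x cols[4,6) = 4x2
Op 5 fold_left: fold axis v@5; visible region now rows[4,8) x cols[4,5) = 4x1
Op 6 cut(3, 0): punch at orig (7,4); cuts so far [(7, 4)]; region rows[4,8) x cols[4,5) = 4x1
Op 7 cut(2, 0): punch at orig (6,4); cuts so far [(6, 4), (7, 4)]; region rows[4,8) x cols[4,5) = 4x1
Op 8 cut(1, 0): punch at orig (5,4); cuts so far [(5, 4), (6, 4), (7, 4)]; region rows[4,8) x cols[4,5) = 4x1
Unfold 1 (reflect across v@5): 6 holes -> [(5, 4), (5, 5), (6, 4), (6, 5), (7, 4), (7, 5)]
Unfold 2 (reflect across h@4): 12 holes -> [(0, 4), (0, 5), (1, 4), (1, 5), (2, 4), (2, 5), (5, 4), (5, 5), (6, 4), (6, 5), (7, 4), (7, 5)]
Unfold 3 (reflect across v@6): 24 holes -> [(0, 4), (0, 5), (0, 6), (0, 7), (1, 4), (1, 5), (1, 6), (1, 7), (2, 4), (2, 5), (2, 6), (2, 7), (5, 4), (5, 5), (5, 6), (5, 7), (6, 4), (6, 5), (6, 6), (6, 7), (7, 4), (7, 5), (7, 6), (7, 7)]
Unfold 4 (reflect across h@8): 48 holes -> [(0, 4), (0, 5), (0, 6), (0, 7), (1, 4), (1, 5), (1, 6), (1, 7), (2, 4), (2, 5), (2, 6), (2, 7), (5, 4), (5, 5), (5, 6), (5, 7), (6, 4), (6, 5), (6, 6), (6, 7), (7, 4), (7, 5), (7, 6), (7, 7), (8, 4), (8, 5), (8, 6), (8, 7), (9, 4), (9, 5), (9, 6), (9, 7), (10, 4), (10, 5), (10, 6), (10, 7), (13, 4), (13, 5), (13, 6), (13, 7), (14, 4), (14, 5), (14, 6), (14, 7), (15, 4), (15, 5), (15, 6), (15, 7)]
Unfold 5 (reflect across v@4): 96 holes -> [(0, 0), (0, 1), (0, 2), (0, 3), (0, 4), (0, 5), (0, 6), (0, 7), (1, 0), (1, 1), (1, 2), (1, 3), (1, 4), (1, 5), (1, 6), (1, 7), (2, 0), (2, 1), (2, 2), (2, 3), (2, 4), (2, 5), (2, 6), (2, 7), (5, 0), (5, 1), (5, 2), (5, 3), (5, 4), (5, 5), (5, 6), (5, 7), (6, 0), (6, 1), (6, 2), (6, 3), (6, 4), (6, 5), (6, 6), (6, 7), (7, 0), (7, 1), (7, 2), (7, 3), (7, 4), (7, 5), (7, 6), (7, 7), (8, 0), (8, 1), (8, 2), (8, 3), (8, 4), (8, 5), (8, 6), (8, 7), (9, 0), (9, 1), (9, 2), (9, 3), (9, 4), (9, 5), (9, 6), (9, 7), (10, 0), (10, 1), (10, 2), (10, 3), (10, 4), (10, 5), (10, 6), (10, 7), (13, 0), (13, 1), (13, 2), (13, 3), (13, 4), (13, 5), (13, 6), (13, 7), (14, 0), (14, 1), (14, 2), (14, 3), (14, 4), (14, 5), (14, 6), (14, 7), (15, 0), (15, 1), (15, 2), (15, 3), (15, 4), (15, 5), (15, 6), (15, 7)]
Holes: [(0, 0), (0, 1), (0, 2), (0, 3), (0, 4), (0, 5), (0, 6), (0, 7), (1, 0), (1, 1), (1, 2), (1, 3), (1, 4), (1, 5), (1, 6), (1, 7), (2, 0), (2, 1), (2, 2), (2, 3), (2, 4), (2, 5), (2, 6), (2, 7), (5, 0), (5, 1), (5, 2), (5, 3), (5, 4), (5, 5), (5, 6), (5, 7), (6, 0), (6, 1), (6, 2), (6, 3), (6, 4), (6, 5), (6, 6), (6, 7), (7, 0), (7, 1), (7, 2), (7, 3), (7, 4), (7, 5), (7, 6), (7, 7), (8, 0), (8, 1), (8, 2), (8, 3), (8, 4), (8, 5), (8, 6), (8, 7), (9, 0), (9, 1), (9, 2), (9, 3), (9, 4), (9, 5), (9, 6), (9, 7), (10, 0), (10, 1), (10, 2), (10, 3), (10, 4), (10, 5), (10, 6), (10, 7), (13, 0), (13, 1), (13, 2), (13, 3), (13, 4), (13, 5), (13, 6), (13, 7), (14, 0), (14, 1), (14, 2), (14, 3), (14, 4), (14, 5), (14, 6), (14, 7), (15, 0), (15, 1), (15, 2), (15, 3), (15, 4), (15, 5), (15, 6), (15, 7)]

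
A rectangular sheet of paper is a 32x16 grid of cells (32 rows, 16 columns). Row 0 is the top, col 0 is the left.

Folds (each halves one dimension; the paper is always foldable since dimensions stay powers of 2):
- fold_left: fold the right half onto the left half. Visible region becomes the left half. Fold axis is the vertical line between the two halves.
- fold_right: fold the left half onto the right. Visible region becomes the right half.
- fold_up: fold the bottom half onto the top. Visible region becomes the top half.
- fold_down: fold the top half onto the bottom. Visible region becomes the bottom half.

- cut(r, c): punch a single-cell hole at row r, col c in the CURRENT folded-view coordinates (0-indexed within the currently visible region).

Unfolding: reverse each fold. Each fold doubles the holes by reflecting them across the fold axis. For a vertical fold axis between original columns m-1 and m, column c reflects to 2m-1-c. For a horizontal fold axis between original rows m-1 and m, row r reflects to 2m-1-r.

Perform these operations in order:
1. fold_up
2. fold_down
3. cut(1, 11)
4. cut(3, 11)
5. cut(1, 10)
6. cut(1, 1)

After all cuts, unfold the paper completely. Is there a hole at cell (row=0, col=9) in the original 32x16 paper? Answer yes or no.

Op 1 fold_up: fold axis h@16; visible region now rows[0,16) x cols[0,16) = 16x16
Op 2 fold_down: fold axis h@8; visible region now rows[8,16) x cols[0,16) = 8x16
Op 3 cut(1, 11): punch at orig (9,11); cuts so far [(9, 11)]; region rows[8,16) x cols[0,16) = 8x16
Op 4 cut(3, 11): punch at orig (11,11); cuts so far [(9, 11), (11, 11)]; region rows[8,16) x cols[0,16) = 8x16
Op 5 cut(1, 10): punch at orig (9,10); cuts so far [(9, 10), (9, 11), (11, 11)]; region rows[8,16) x cols[0,16) = 8x16
Op 6 cut(1, 1): punch at orig (9,1); cuts so far [(9, 1), (9, 10), (9, 11), (11, 11)]; region rows[8,16) x cols[0,16) = 8x16
Unfold 1 (reflect across h@8): 8 holes -> [(4, 11), (6, 1), (6, 10), (6, 11), (9, 1), (9, 10), (9, 11), (11, 11)]
Unfold 2 (reflect across h@16): 16 holes -> [(4, 11), (6, 1), (6, 10), (6, 11), (9, 1), (9, 10), (9, 11), (11, 11), (20, 11), (22, 1), (22, 10), (22, 11), (25, 1), (25, 10), (25, 11), (27, 11)]
Holes: [(4, 11), (6, 1), (6, 10), (6, 11), (9, 1), (9, 10), (9, 11), (11, 11), (20, 11), (22, 1), (22, 10), (22, 11), (25, 1), (25, 10), (25, 11), (27, 11)]

Answer: no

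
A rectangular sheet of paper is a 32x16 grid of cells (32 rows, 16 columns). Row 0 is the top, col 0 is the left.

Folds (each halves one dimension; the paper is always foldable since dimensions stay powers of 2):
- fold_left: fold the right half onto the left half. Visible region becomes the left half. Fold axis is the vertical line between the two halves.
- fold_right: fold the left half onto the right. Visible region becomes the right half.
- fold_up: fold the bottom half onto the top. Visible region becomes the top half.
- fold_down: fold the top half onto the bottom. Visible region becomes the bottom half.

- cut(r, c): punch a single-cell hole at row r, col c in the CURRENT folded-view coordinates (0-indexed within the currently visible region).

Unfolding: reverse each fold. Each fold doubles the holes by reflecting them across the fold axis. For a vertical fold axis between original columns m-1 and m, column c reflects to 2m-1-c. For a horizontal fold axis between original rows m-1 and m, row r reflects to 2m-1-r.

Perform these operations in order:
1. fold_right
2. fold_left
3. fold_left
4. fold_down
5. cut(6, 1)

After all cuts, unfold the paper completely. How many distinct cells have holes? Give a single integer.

Op 1 fold_right: fold axis v@8; visible region now rows[0,32) x cols[8,16) = 32x8
Op 2 fold_left: fold axis v@12; visible region now rows[0,32) x cols[8,12) = 32x4
Op 3 fold_left: fold axis v@10; visible region now rows[0,32) x cols[8,10) = 32x2
Op 4 fold_down: fold axis h@16; visible region now rows[16,32) x cols[8,10) = 16x2
Op 5 cut(6, 1): punch at orig (22,9); cuts so far [(22, 9)]; region rows[16,32) x cols[8,10) = 16x2
Unfold 1 (reflect across h@16): 2 holes -> [(9, 9), (22, 9)]
Unfold 2 (reflect across v@10): 4 holes -> [(9, 9), (9, 10), (22, 9), (22, 10)]
Unfold 3 (reflect across v@12): 8 holes -> [(9, 9), (9, 10), (9, 13), (9, 14), (22, 9), (22, 10), (22, 13), (22, 14)]
Unfold 4 (reflect across v@8): 16 holes -> [(9, 1), (9, 2), (9, 5), (9, 6), (9, 9), (9, 10), (9, 13), (9, 14), (22, 1), (22, 2), (22, 5), (22, 6), (22, 9), (22, 10), (22, 13), (22, 14)]

Answer: 16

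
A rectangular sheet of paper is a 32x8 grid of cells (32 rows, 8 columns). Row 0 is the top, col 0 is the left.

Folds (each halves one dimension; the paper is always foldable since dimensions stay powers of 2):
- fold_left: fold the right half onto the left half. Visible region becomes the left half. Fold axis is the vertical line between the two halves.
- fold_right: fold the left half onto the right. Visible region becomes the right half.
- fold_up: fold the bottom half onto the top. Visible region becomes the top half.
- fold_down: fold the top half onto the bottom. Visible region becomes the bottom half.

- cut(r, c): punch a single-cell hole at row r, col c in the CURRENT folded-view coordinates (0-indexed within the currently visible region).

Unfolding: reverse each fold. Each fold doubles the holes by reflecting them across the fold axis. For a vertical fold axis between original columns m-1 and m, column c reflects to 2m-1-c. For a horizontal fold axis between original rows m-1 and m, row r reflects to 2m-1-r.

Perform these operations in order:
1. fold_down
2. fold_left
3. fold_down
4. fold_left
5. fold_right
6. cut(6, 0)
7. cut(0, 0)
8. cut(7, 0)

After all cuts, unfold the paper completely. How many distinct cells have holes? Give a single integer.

Answer: 96

Derivation:
Op 1 fold_down: fold axis h@16; visible region now rows[16,32) x cols[0,8) = 16x8
Op 2 fold_left: fold axis v@4; visible region now rows[16,32) x cols[0,4) = 16x4
Op 3 fold_down: fold axis h@24; visible region now rows[24,32) x cols[0,4) = 8x4
Op 4 fold_left: fold axis v@2; visible region now rows[24,32) x cols[0,2) = 8x2
Op 5 fold_right: fold axis v@1; visible region now rows[24,32) x cols[1,2) = 8x1
Op 6 cut(6, 0): punch at orig (30,1); cuts so far [(30, 1)]; region rows[24,32) x cols[1,2) = 8x1
Op 7 cut(0, 0): punch at orig (24,1); cuts so far [(24, 1), (30, 1)]; region rows[24,32) x cols[1,2) = 8x1
Op 8 cut(7, 0): punch at orig (31,1); cuts so far [(24, 1), (30, 1), (31, 1)]; region rows[24,32) x cols[1,2) = 8x1
Unfold 1 (reflect across v@1): 6 holes -> [(24, 0), (24, 1), (30, 0), (30, 1), (31, 0), (31, 1)]
Unfold 2 (reflect across v@2): 12 holes -> [(24, 0), (24, 1), (24, 2), (24, 3), (30, 0), (30, 1), (30, 2), (30, 3), (31, 0), (31, 1), (31, 2), (31, 3)]
Unfold 3 (reflect across h@24): 24 holes -> [(16, 0), (16, 1), (16, 2), (16, 3), (17, 0), (17, 1), (17, 2), (17, 3), (23, 0), (23, 1), (23, 2), (23, 3), (24, 0), (24, 1), (24, 2), (24, 3), (30, 0), (30, 1), (30, 2), (30, 3), (31, 0), (31, 1), (31, 2), (31, 3)]
Unfold 4 (reflect across v@4): 48 holes -> [(16, 0), (16, 1), (16, 2), (16, 3), (16, 4), (16, 5), (16, 6), (16, 7), (17, 0), (17, 1), (17, 2), (17, 3), (17, 4), (17, 5), (17, 6), (17, 7), (23, 0), (23, 1), (23, 2), (23, 3), (23, 4), (23, 5), (23, 6), (23, 7), (24, 0), (24, 1), (24, 2), (24, 3), (24, 4), (24, 5), (24, 6), (24, 7), (30, 0), (30, 1), (30, 2), (30, 3), (30, 4), (30, 5), (30, 6), (30, 7), (31, 0), (31, 1), (31, 2), (31, 3), (31, 4), (31, 5), (31, 6), (31, 7)]
Unfold 5 (reflect across h@16): 96 holes -> [(0, 0), (0, 1), (0, 2), (0, 3), (0, 4), (0, 5), (0, 6), (0, 7), (1, 0), (1, 1), (1, 2), (1, 3), (1, 4), (1, 5), (1, 6), (1, 7), (7, 0), (7, 1), (7, 2), (7, 3), (7, 4), (7, 5), (7, 6), (7, 7), (8, 0), (8, 1), (8, 2), (8, 3), (8, 4), (8, 5), (8, 6), (8, 7), (14, 0), (14, 1), (14, 2), (14, 3), (14, 4), (14, 5), (14, 6), (14, 7), (15, 0), (15, 1), (15, 2), (15, 3), (15, 4), (15, 5), (15, 6), (15, 7), (16, 0), (16, 1), (16, 2), (16, 3), (16, 4), (16, 5), (16, 6), (16, 7), (17, 0), (17, 1), (17, 2), (17, 3), (17, 4), (17, 5), (17, 6), (17, 7), (23, 0), (23, 1), (23, 2), (23, 3), (23, 4), (23, 5), (23, 6), (23, 7), (24, 0), (24, 1), (24, 2), (24, 3), (24, 4), (24, 5), (24, 6), (24, 7), (30, 0), (30, 1), (30, 2), (30, 3), (30, 4), (30, 5), (30, 6), (30, 7), (31, 0), (31, 1), (31, 2), (31, 3), (31, 4), (31, 5), (31, 6), (31, 7)]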